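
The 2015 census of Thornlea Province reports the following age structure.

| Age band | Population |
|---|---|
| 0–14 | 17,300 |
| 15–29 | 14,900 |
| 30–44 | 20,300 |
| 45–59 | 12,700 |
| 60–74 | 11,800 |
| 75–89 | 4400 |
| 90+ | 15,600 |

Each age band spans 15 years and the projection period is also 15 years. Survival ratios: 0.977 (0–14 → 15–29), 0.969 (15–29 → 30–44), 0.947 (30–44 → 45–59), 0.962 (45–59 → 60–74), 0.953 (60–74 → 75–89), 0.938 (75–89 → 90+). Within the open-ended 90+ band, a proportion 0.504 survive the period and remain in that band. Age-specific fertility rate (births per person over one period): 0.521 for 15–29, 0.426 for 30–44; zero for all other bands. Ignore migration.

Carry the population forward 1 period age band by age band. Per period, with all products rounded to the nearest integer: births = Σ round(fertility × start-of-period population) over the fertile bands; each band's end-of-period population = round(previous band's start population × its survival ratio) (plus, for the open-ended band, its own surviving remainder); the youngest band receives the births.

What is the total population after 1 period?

After projecting period 1:
Births: 14900 * 0.521 = 7763  |  20300 * 0.426 = 8648 → 16411
15–29: 17300 * 0.977 = 16902
30–44: 14900 * 0.969 = 14438
45–59: 20300 * 0.947 = 19224
60–74: 12700 * 0.962 = 12217
75–89: 11800 * 0.953 = 11245
90+: 4400 * 0.938 + 15600 * 0.504 = 4127 + 7862 = 11989
Population now: 0–14=16411, 15–29=16902, 30–44=14438, 45–59=19224, 60–74=12217, 75–89=11245, 90+=11989
Total after period 1: 16411 + 16902 + 14438 + 19224 + 12217 + 11245 + 11989 = 102426

102426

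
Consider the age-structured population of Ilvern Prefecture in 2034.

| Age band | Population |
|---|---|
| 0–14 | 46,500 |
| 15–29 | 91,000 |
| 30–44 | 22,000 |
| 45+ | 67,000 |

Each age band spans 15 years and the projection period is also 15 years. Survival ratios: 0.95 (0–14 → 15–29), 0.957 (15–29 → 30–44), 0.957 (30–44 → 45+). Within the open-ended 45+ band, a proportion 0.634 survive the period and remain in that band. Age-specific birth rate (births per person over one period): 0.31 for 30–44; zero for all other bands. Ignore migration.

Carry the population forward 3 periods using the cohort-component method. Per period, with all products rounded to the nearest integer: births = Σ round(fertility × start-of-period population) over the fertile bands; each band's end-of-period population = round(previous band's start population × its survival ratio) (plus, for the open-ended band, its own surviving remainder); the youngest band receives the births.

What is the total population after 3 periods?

163785

Period 1:
Births: 22000 × 0.31 = 6820
15–29: 46500 × 0.95 = 44175
30–44: 91000 × 0.957 = 87087
45+: 22000 × 0.957 + 67000 × 0.634 = 21054 + 42478 = 63532
End of period: [6820, 44175, 87087, 63532]
Period 2:
Births: 87087 × 0.31 = 26997
15–29: 6820 × 0.95 = 6479
30–44: 44175 × 0.957 = 42275
45+: 87087 × 0.957 + 63532 × 0.634 = 83342 + 40279 = 123621
End of period: [26997, 6479, 42275, 123621]
Period 3:
Births: 42275 × 0.31 = 13105
15–29: 26997 × 0.95 = 25647
30–44: 6479 × 0.957 = 6200
45+: 42275 × 0.957 + 123621 × 0.634 = 40457 + 78376 = 118833
End of period: [13105, 25647, 6200, 118833]
Total after period 3: 13105 + 25647 + 6200 + 118833 = 163785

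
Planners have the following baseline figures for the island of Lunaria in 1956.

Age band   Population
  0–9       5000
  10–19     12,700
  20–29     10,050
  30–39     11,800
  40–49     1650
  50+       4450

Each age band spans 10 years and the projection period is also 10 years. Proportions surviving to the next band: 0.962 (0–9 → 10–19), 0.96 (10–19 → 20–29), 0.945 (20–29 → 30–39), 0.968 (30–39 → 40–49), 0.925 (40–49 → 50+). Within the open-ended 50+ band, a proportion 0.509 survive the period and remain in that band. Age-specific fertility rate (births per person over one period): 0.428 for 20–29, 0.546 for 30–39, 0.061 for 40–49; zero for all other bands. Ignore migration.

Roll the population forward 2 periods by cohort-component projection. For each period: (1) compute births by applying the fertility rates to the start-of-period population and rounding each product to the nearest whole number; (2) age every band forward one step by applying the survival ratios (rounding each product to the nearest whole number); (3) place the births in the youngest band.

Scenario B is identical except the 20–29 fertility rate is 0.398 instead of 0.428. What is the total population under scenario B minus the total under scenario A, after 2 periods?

-656

[period 1]
Births: 10050 × 0.428 = 4301  |  11800 × 0.546 = 6443  |  1650 × 0.061 = 101 → total 10845
10–19: 5000 × 0.962 = 4810
20–29: 12700 × 0.96 = 12192
30–39: 10050 × 0.945 = 9497
40–49: 11800 × 0.968 = 11422
50+: 1650 × 0.925 + 4450 × 0.509 = 1526 + 2265 = 3791
→ [10845, 4810, 12192, 9497, 11422, 3791]
[period 2]
Births: 12192 × 0.428 = 5218  |  9497 × 0.546 = 5185  |  11422 × 0.061 = 697 → total 11100
10–19: 10845 × 0.962 = 10433
20–29: 4810 × 0.96 = 4618
30–39: 12192 × 0.945 = 11521
40–49: 9497 × 0.968 = 9193
50+: 11422 × 0.925 + 3791 × 0.509 = 10565 + 1930 = 12495
→ [11100, 10433, 4618, 11521, 9193, 12495]
Scenario A total after 2 periods: 59360
Scenario B projection —
[period 1]
Births: 10050 × 0.398 = 4000  |  11800 × 0.546 = 6443  |  1650 × 0.061 = 101 → total 10544
10–19: 5000 × 0.962 = 4810
20–29: 12700 × 0.96 = 12192
30–39: 10050 × 0.945 = 9497
40–49: 11800 × 0.968 = 11422
50+: 1650 × 0.925 + 4450 × 0.509 = 1526 + 2265 = 3791
→ [10544, 4810, 12192, 9497, 11422, 3791]
[period 2]
Births: 12192 × 0.398 = 4852  |  9497 × 0.546 = 5185  |  11422 × 0.061 = 697 → total 10734
10–19: 10544 × 0.962 = 10143
20–29: 4810 × 0.96 = 4618
30–39: 12192 × 0.945 = 11521
40–49: 9497 × 0.968 = 9193
50+: 11422 × 0.925 + 3791 × 0.509 = 10565 + 1930 = 12495
→ [10734, 10143, 4618, 11521, 9193, 12495]
Scenario B total after 2 periods: 58704
Difference B − A = 58704 − 59360 = -656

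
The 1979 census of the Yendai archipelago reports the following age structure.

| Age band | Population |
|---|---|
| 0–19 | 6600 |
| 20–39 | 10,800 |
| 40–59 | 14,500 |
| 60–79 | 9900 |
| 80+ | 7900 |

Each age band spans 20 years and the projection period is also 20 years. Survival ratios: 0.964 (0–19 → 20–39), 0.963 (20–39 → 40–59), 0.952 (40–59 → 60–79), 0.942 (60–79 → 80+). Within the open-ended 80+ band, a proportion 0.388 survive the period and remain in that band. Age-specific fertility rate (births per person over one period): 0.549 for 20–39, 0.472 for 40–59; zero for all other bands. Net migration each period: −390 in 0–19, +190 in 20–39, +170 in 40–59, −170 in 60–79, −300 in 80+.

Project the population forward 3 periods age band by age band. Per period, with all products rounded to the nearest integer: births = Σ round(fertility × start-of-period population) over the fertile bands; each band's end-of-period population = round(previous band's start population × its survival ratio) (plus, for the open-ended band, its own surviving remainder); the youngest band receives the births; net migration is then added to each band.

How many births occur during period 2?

[period 1]
Births: 10800 × 0.549 = 5929 ; 14500 × 0.472 = 6844 → total 12773
20–39: 6600 × 0.964 = 6362
40–59: 10800 × 0.963 = 10400
60–79: 14500 × 0.952 = 13804
80+: 9900 × 0.942 + 7900 × 0.388 = 9326 + 3065 = 12391
Net migration: 0–19 − 390 → 12383; 20–39 + 190 → 6552; 40–59 + 170 → 10570; 60–79 − 170 → 13634; 80+ − 300 → 12091
Population now: 0–19=12383, 20–39=6552, 40–59=10570, 60–79=13634, 80+=12091
[period 2]
Births: 6552 × 0.549 = 3597 ; 10570 × 0.472 = 4989 → total 8586
20–39: 12383 × 0.964 = 11937
40–59: 6552 × 0.963 = 6310
60–79: 10570 × 0.952 = 10063
80+: 13634 × 0.942 + 12091 × 0.388 = 12843 + 4691 = 17534
Net migration: 0–19 − 390 → 8196; 20–39 + 190 → 12127; 40–59 + 170 → 6480; 60–79 − 170 → 9893; 80+ − 300 → 17234
Population now: 0–19=8196, 20–39=12127, 40–59=6480, 60–79=9893, 80+=17234

8586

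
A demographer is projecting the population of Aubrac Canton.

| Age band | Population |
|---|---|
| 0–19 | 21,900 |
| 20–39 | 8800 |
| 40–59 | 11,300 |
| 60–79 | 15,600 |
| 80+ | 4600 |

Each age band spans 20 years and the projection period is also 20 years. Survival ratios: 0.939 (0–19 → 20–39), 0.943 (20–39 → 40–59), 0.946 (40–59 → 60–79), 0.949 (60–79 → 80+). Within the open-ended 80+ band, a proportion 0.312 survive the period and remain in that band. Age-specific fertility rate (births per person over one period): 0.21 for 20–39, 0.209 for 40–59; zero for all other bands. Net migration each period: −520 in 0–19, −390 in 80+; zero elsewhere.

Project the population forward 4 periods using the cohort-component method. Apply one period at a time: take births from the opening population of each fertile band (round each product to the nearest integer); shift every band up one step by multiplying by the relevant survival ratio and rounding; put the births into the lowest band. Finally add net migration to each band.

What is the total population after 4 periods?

Period 1.
Births: 8800 × 0.21 = 1848, 11300 × 0.209 = 2362 → 4210
20–39: 21900 × 0.939 = 20564
40–59: 8800 × 0.943 = 8298
60–79: 11300 × 0.946 = 10690
80+: 15600 × 0.949 + 4600 × 0.312 = 14804 + 1435 = 16239
Net migration: 0–19 − 520 → 3690; 80+ − 390 → 15849
→ [3690, 20564, 8298, 10690, 15849]
Period 2.
Births: 20564 × 0.21 = 4318, 8298 × 0.209 = 1734 → 6052
20–39: 3690 × 0.939 = 3465
40–59: 20564 × 0.943 = 19392
60–79: 8298 × 0.946 = 7850
80+: 10690 × 0.949 + 15849 × 0.312 = 10145 + 4945 = 15090
Net migration: 0–19 − 520 → 5532; 80+ − 390 → 14700
→ [5532, 3465, 19392, 7850, 14700]
Period 3.
Births: 3465 × 0.21 = 728, 19392 × 0.209 = 4053 → 4781
20–39: 5532 × 0.939 = 5195
40–59: 3465 × 0.943 = 3267
60–79: 19392 × 0.946 = 18345
80+: 7850 × 0.949 + 14700 × 0.312 = 7450 + 4586 = 12036
Net migration: 0–19 − 520 → 4261; 80+ − 390 → 11646
→ [4261, 5195, 3267, 18345, 11646]
Period 4.
Births: 5195 × 0.21 = 1091, 3267 × 0.209 = 683 → 1774
20–39: 4261 × 0.939 = 4001
40–59: 5195 × 0.943 = 4899
60–79: 3267 × 0.946 = 3091
80+: 18345 × 0.949 + 11646 × 0.312 = 17409 + 3634 = 21043
Net migration: 0–19 − 520 → 1254; 80+ − 390 → 20653
→ [1254, 4001, 4899, 3091, 20653]
Total after period 4: 1254 + 4001 + 4899 + 3091 + 20653 = 33898

33898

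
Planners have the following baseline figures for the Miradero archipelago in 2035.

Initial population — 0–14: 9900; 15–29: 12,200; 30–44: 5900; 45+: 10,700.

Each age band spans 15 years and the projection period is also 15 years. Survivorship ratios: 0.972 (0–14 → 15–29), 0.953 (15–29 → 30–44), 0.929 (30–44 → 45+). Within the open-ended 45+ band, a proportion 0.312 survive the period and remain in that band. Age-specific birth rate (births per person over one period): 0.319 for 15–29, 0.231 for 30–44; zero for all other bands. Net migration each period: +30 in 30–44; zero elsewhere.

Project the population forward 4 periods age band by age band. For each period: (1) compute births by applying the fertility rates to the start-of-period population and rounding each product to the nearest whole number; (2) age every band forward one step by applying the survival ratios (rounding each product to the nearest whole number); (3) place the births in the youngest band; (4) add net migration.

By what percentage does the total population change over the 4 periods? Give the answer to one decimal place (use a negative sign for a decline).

(Groups numbered youngest = 1 to oldest = 4.)
Period 1.
Births: 12200 × 0.319 = 3892, 5900 × 0.231 = 1363 ⇒ total 5255
Group 2: 9900 × 0.972 = 9623
Group 3: 12200 × 0.953 = 11627
Group 4: 5900 × 0.929 + 10700 × 0.312 = 5481 + 3338 = 8819
Net migration: Group 3 + 30 → 11657
Population now: 0–14=5255, 15–29=9623, 30–44=11657, 45+=8819
Period 2.
Births: 9623 × 0.319 = 3070, 11657 × 0.231 = 2693 ⇒ total 5763
Group 2: 5255 × 0.972 = 5108
Group 3: 9623 × 0.953 = 9171
Group 4: 11657 × 0.929 + 8819 × 0.312 = 10829 + 2752 = 13581
Net migration: Group 3 + 30 → 9201
Population now: 0–14=5763, 15–29=5108, 30–44=9201, 45+=13581
Period 3.
Births: 5108 × 0.319 = 1629, 9201 × 0.231 = 2125 ⇒ total 3754
Group 2: 5763 × 0.972 = 5602
Group 3: 5108 × 0.953 = 4868
Group 4: 9201 × 0.929 + 13581 × 0.312 = 8548 + 4237 = 12785
Net migration: Group 3 + 30 → 4898
Population now: 0–14=3754, 15–29=5602, 30–44=4898, 45+=12785
Period 4.
Births: 5602 × 0.319 = 1787, 4898 × 0.231 = 1131 ⇒ total 2918
Group 2: 3754 × 0.972 = 3649
Group 3: 5602 × 0.953 = 5339
Group 4: 4898 × 0.929 + 12785 × 0.312 = 4550 + 3989 = 8539
Net migration: Group 3 + 30 → 5369
Population now: 0–14=2918, 15–29=3649, 30–44=5369, 45+=8539
Total: 38700 → 20475; change = -18225; percentage change = -47.1%

-47.1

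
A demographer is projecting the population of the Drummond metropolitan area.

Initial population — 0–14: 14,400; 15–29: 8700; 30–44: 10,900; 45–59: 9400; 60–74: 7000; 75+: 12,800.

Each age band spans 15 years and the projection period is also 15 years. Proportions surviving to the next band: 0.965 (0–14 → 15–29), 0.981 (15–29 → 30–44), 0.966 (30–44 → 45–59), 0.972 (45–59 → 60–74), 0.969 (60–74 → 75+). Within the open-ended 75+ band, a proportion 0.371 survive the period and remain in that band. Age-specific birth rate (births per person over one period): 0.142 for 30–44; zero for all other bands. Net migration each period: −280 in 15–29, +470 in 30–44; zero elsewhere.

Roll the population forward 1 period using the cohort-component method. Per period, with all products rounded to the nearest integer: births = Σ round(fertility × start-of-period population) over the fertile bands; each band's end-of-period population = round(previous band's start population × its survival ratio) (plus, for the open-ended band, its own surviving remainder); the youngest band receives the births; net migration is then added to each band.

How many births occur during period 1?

(Groups numbered youngest = 1 to oldest = 6.)
Period 1:
Births: 10900 * 0.142 = 1548
Group 2: 14400 * 0.965 = 13896
Group 3: 8700 * 0.981 = 8535
Group 4: 10900 * 0.966 = 10529
Group 5: 9400 * 0.972 = 9137
Group 6: 7000 * 0.969 + 12800 * 0.371 = 6783 + 4749 = 11532
Net migration: Group 2 − 280 → 13616; Group 3 + 470 → 9005
Population now: 0–14=1548, 15–29=13616, 30–44=9005, 45–59=10529, 60–74=9137, 75+=11532

1548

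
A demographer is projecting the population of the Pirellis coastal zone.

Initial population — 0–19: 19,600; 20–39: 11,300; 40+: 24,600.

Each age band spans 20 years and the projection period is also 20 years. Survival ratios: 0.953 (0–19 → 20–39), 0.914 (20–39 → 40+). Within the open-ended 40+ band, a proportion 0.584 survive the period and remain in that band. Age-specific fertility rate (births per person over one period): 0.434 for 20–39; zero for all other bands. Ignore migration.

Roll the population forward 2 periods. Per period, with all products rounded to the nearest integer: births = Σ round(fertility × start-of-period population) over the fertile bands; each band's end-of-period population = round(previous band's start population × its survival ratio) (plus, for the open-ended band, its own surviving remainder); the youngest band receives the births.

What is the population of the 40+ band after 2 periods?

— Period 1 —
Births: 11300 × 0.434 = 4904
20–39: 19600 × 0.953 = 18679
40+: 11300 × 0.914 + 24600 × 0.584 = 10328 + 14366 = 24694
End of period: [4904, 18679, 24694]
— Period 2 —
Births: 18679 × 0.434 = 8107
20–39: 4904 × 0.953 = 4674
40+: 18679 × 0.914 + 24694 × 0.584 = 17073 + 14421 = 31494
End of period: [8107, 4674, 31494]

31494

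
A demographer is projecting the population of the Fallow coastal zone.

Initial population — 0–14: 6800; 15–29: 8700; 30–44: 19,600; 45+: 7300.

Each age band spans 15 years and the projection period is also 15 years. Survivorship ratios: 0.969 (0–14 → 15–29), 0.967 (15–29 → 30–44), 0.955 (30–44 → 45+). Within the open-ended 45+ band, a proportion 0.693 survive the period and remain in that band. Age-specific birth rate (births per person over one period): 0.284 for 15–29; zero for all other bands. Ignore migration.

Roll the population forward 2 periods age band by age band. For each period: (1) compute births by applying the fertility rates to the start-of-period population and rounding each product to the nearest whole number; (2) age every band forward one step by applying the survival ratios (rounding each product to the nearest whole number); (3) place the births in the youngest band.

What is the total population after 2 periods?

After projecting period 1:
Births: 8700 × 0.284 = 2471
15–29: 6800 × 0.969 = 6589
30–44: 8700 × 0.967 = 8413
45+: 19600 × 0.955 + 7300 × 0.693 = 18718 + 5059 = 23777
Giving 2471 / 6589 / 8413 / 23777.
After projecting period 2:
Births: 6589 × 0.284 = 1871
15–29: 2471 × 0.969 = 2394
30–44: 6589 × 0.967 = 6372
45+: 8413 × 0.955 + 23777 × 0.693 = 8034 + 16477 = 24511
Giving 1871 / 2394 / 6372 / 24511.
Total after period 2: 1871 + 2394 + 6372 + 24511 = 35148

35148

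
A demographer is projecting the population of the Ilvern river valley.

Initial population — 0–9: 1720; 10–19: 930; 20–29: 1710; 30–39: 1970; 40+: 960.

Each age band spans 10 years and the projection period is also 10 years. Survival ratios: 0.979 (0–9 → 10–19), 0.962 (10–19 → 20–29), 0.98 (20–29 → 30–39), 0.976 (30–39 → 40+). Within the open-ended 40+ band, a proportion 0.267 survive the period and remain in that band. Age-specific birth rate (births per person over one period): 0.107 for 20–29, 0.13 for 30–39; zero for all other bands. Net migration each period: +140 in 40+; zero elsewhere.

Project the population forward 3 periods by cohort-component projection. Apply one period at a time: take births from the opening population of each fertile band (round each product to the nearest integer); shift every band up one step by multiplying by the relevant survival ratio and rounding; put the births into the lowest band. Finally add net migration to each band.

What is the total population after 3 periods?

Call the bands 1 to 5, youngest first.
Period 1.
Births: 1710 × 0.107 = 183 ; 1970 × 0.13 = 256 → total 439
Band 2: 1720 × 0.979 = 1684
Band 3: 930 × 0.962 = 895
Band 4: 1710 × 0.98 = 1676
Band 5: 1970 × 0.976 + 960 × 0.267 = 1923 + 256 = 2179
Net migration: Band 5 + 140 → 2319
Population now: 0–9=439, 10–19=1684, 20–29=895, 30–39=1676, 40+=2319
Period 2.
Births: 895 × 0.107 = 96 ; 1676 × 0.13 = 218 → total 314
Band 2: 439 × 0.979 = 430
Band 3: 1684 × 0.962 = 1620
Band 4: 895 × 0.98 = 877
Band 5: 1676 × 0.976 + 2319 × 0.267 = 1636 + 619 = 2255
Net migration: Band 5 + 140 → 2395
Population now: 0–9=314, 10–19=430, 20–29=1620, 30–39=877, 40+=2395
Period 3.
Births: 1620 × 0.107 = 173 ; 877 × 0.13 = 114 → total 287
Band 2: 314 × 0.979 = 307
Band 3: 430 × 0.962 = 414
Band 4: 1620 × 0.98 = 1588
Band 5: 877 × 0.976 + 2395 × 0.267 = 856 + 639 = 1495
Net migration: Band 5 + 140 → 1635
Population now: 0–9=287, 10–19=307, 20–29=414, 30–39=1588, 40+=1635
Total after period 3: 287 + 307 + 414 + 1588 + 1635 = 4231

4231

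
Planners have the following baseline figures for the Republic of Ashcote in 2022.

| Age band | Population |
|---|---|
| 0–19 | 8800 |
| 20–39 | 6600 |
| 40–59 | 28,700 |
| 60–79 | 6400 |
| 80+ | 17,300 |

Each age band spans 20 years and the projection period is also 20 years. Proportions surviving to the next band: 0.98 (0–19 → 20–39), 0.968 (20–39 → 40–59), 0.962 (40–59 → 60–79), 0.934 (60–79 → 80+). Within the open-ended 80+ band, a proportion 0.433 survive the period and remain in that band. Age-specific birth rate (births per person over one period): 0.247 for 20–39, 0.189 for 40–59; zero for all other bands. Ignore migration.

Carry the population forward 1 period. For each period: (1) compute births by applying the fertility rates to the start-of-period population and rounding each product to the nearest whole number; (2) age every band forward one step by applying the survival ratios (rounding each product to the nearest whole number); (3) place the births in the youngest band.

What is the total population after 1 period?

63145

Period 1.
Births: 6600 * 0.247 = 1630 ; 28700 * 0.189 = 5424 ⇒ total 7054
20–39: 8800 * 0.98 = 8624
40–59: 6600 * 0.968 = 6389
60–79: 28700 * 0.962 = 27609
80+: 6400 * 0.934 + 17300 * 0.433 = 5978 + 7491 = 13469
→ [7054, 8624, 6389, 27609, 13469]
Total after period 1: 7054 + 8624 + 6389 + 27609 + 13469 = 63145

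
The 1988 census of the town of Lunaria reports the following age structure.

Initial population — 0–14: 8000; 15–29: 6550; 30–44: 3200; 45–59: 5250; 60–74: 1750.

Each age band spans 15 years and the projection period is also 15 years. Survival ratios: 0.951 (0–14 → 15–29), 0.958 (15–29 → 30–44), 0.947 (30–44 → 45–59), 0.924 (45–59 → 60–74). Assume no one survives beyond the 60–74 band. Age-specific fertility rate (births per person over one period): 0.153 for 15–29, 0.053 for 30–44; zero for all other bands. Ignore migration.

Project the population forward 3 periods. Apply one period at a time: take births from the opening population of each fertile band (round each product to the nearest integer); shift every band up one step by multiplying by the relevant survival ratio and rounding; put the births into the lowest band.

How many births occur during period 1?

1172

[period 1]
Births: 6550 * 0.153 = 1002  |  3200 * 0.053 = 170 ⇒ total 1172
15–29: 8000 * 0.951 = 7608
30–44: 6550 * 0.958 = 6275
45–59: 3200 * 0.947 = 3030
60–74: 5250 * 0.924 = 4851
Population now: 0–14=1172, 15–29=7608, 30–44=6275, 45–59=3030, 60–74=4851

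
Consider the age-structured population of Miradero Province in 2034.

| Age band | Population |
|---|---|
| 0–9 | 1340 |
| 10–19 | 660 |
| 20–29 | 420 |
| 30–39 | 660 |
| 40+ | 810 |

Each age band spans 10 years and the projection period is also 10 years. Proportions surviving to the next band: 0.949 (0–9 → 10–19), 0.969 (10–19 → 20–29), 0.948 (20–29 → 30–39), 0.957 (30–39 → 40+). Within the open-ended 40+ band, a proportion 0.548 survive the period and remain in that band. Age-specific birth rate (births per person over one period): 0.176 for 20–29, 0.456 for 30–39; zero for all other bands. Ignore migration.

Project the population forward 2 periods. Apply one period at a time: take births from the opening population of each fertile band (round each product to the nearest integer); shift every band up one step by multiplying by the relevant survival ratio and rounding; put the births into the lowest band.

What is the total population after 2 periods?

Let band 1 be 0–9 through band 5 = 40+.
Period 1.
Births: 420 × 0.176 = 74  |  660 × 0.456 = 301 → 375
Band 2: 1340 × 0.949 = 1272
Band 3: 660 × 0.969 = 640
Band 4: 420 × 0.948 = 398
Band 5: 660 × 0.957 + 810 × 0.548 = 632 + 444 = 1076
→ [375, 1272, 640, 398, 1076]
Period 2.
Births: 640 × 0.176 = 113  |  398 × 0.456 = 181 → 294
Band 2: 375 × 0.949 = 356
Band 3: 1272 × 0.969 = 1233
Band 4: 640 × 0.948 = 607
Band 5: 398 × 0.957 + 1076 × 0.548 = 381 + 590 = 971
→ [294, 356, 1233, 607, 971]
Total after period 2: 294 + 356 + 1233 + 607 + 971 = 3461

3461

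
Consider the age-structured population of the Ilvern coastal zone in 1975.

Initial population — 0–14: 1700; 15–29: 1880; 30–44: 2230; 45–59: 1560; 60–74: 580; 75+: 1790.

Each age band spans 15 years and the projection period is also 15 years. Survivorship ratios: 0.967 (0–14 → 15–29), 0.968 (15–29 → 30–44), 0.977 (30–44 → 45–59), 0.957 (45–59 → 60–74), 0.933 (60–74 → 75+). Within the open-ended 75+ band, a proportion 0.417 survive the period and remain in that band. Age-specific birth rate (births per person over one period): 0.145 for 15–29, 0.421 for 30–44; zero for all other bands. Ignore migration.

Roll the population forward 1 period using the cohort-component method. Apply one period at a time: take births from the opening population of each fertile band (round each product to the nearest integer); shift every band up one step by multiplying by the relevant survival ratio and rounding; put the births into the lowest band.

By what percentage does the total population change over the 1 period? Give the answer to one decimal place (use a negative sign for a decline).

-1.1

Let band 1 be 0–14 through band 6 = 75+.
After projecting period 1:
Births: 1880 * 0.145 = 273, 2230 * 0.421 = 939 ⇒ total 1212
Band 2: 1700 * 0.967 = 1644
Band 3: 1880 * 0.968 = 1820
Band 4: 2230 * 0.977 = 2179
Band 5: 1560 * 0.957 = 1493
Band 6: 580 * 0.933 + 1790 * 0.417 = 541 + 746 = 1287
Population now: 0–14=1212, 15–29=1644, 30–44=1820, 45–59=2179, 60–74=1493, 75+=1287
Total: 9740 → 9635; change = -105; percentage change = -1.1%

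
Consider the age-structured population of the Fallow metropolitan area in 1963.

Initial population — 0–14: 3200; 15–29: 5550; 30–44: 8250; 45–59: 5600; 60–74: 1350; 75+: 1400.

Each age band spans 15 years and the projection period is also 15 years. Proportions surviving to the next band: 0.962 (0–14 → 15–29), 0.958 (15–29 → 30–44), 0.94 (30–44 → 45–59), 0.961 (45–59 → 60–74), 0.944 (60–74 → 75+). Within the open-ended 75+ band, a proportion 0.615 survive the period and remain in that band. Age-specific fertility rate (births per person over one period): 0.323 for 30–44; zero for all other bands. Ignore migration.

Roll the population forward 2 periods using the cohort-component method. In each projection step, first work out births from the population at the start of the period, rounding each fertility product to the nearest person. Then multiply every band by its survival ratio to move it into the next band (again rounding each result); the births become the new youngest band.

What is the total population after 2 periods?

26075

Numbering the bands 1..6 from youngest to oldest:
Period 1.
Births: 8250 × 0.323 = 2665
Band 2: 3200 × 0.962 = 3078
Band 3: 5550 × 0.958 = 5317
Band 4: 8250 × 0.94 = 7755
Band 5: 5600 × 0.961 = 5382
Band 6: 1350 × 0.944 + 1400 × 0.615 = 1274 + 861 = 2135
→ [2665, 3078, 5317, 7755, 5382, 2135]
Period 2.
Births: 5317 × 0.323 = 1717
Band 2: 2665 × 0.962 = 2564
Band 3: 3078 × 0.958 = 2949
Band 4: 5317 × 0.94 = 4998
Band 5: 7755 × 0.961 = 7453
Band 6: 5382 × 0.944 + 2135 × 0.615 = 5081 + 1313 = 6394
→ [1717, 2564, 2949, 4998, 7453, 6394]
Total after period 2: 1717 + 2564 + 2949 + 4998 + 7453 + 6394 = 26075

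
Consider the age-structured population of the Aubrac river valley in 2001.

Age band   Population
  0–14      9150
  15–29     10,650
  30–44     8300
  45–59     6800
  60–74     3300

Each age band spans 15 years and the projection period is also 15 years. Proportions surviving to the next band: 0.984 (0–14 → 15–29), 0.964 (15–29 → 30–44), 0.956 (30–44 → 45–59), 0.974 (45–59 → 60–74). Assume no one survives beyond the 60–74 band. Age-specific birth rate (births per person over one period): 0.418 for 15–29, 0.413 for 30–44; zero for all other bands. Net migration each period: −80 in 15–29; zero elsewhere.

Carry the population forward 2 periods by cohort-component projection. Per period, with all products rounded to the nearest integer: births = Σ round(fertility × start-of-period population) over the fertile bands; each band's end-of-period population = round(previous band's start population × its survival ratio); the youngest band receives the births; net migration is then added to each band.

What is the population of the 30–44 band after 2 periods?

Period 1:
Births: 10650 × 0.418 = 4452, 8300 × 0.413 = 3428 → total 7880
15–29: 9150 × 0.984 = 9004
30–44: 10650 × 0.964 = 10267
45–59: 8300 × 0.956 = 7935
60–74: 6800 × 0.974 = 6623
Net migration: 15–29 − 80 → 8924
Population now: 0–14=7880, 15–29=8924, 30–44=10267, 45–59=7935, 60–74=6623
Period 2:
Births: 8924 × 0.418 = 3730, 10267 × 0.413 = 4240 → total 7970
15–29: 7880 × 0.984 = 7754
30–44: 8924 × 0.964 = 8603
45–59: 10267 × 0.956 = 9815
60–74: 7935 × 0.974 = 7729
Net migration: 15–29 − 80 → 7674
Population now: 0–14=7970, 15–29=7674, 30–44=8603, 45–59=9815, 60–74=7729

8603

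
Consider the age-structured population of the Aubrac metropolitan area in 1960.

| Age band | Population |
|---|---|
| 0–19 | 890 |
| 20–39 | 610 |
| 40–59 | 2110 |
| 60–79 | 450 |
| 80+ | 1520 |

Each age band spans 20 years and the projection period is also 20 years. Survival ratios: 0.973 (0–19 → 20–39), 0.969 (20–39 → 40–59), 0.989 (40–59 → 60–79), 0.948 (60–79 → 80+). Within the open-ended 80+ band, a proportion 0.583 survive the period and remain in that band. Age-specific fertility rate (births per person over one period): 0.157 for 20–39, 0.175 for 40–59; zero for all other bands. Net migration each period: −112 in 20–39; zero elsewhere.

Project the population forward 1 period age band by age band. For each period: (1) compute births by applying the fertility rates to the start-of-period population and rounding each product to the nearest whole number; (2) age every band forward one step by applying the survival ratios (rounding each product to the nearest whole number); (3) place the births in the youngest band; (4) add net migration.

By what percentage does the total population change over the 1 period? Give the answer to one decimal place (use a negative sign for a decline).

— Period 1 —
Births: 610 * 0.157 = 96  |  2110 * 0.175 = 369 ⇒ total 465
20–39: 890 * 0.973 = 866
40–59: 610 * 0.969 = 591
60–79: 2110 * 0.989 = 2087
80+: 450 * 0.948 + 1520 * 0.583 = 427 + 886 = 1313
Net migration: 20–39 − 112 → 754
→ [465, 754, 591, 2087, 1313]
Total: 5580 → 5210; change = -370; percentage change = -6.6%

-6.6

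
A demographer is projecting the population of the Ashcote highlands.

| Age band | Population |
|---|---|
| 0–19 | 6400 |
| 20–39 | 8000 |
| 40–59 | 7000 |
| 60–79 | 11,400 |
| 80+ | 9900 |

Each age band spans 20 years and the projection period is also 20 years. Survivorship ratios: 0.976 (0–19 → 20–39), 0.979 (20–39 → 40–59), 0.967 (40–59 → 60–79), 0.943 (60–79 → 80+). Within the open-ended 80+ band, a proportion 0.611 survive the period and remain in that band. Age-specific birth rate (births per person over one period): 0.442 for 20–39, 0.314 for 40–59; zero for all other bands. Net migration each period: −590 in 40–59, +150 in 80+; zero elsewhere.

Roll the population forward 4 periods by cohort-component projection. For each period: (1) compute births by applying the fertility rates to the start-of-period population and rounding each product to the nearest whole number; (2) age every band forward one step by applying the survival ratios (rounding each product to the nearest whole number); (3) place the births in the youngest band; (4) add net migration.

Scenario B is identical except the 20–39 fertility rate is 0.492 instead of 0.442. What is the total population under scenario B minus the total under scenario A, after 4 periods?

1646

Numbering the bands 1..5 from youngest to oldest:
After projecting period 1:
Births: 8000 × 0.442 = 3536 ; 7000 × 0.314 = 2198 → 5734
Band 2: 6400 × 0.976 = 6246
Band 3: 8000 × 0.979 = 7832
Band 4: 7000 × 0.967 = 6769
Band 5: 11400 × 0.943 + 9900 × 0.611 = 10750 + 6049 = 16799
Net migration: Band 3 − 590 → 7242; Band 5 + 150 → 16949
Population now: 0–19=5734, 20–39=6246, 40–59=7242, 60–79=6769, 80+=16949
After projecting period 2:
Births: 6246 × 0.442 = 2761 ; 7242 × 0.314 = 2274 → 5035
Band 2: 5734 × 0.976 = 5596
Band 3: 6246 × 0.979 = 6115
Band 4: 7242 × 0.967 = 7003
Band 5: 6769 × 0.943 + 16949 × 0.611 = 6383 + 10356 = 16739
Net migration: Band 3 − 590 → 5525; Band 5 + 150 → 16889
Population now: 0–19=5035, 20–39=5596, 40–59=5525, 60–79=7003, 80+=16889
After projecting period 3:
Births: 5596 × 0.442 = 2473 ; 5525 × 0.314 = 1735 → 4208
Band 2: 5035 × 0.976 = 4914
Band 3: 5596 × 0.979 = 5478
Band 4: 5525 × 0.967 = 5343
Band 5: 7003 × 0.943 + 16889 × 0.611 = 6604 + 10319 = 16923
Net migration: Band 3 − 590 → 4888; Band 5 + 150 → 17073
Population now: 0–19=4208, 20–39=4914, 40–59=4888, 60–79=5343, 80+=17073
After projecting period 4:
Births: 4914 × 0.442 = 2172 ; 4888 × 0.314 = 1535 → 3707
Band 2: 4208 × 0.976 = 4107
Band 3: 4914 × 0.979 = 4811
Band 4: 4888 × 0.967 = 4727
Band 5: 5343 × 0.943 + 17073 × 0.611 = 5038 + 10432 = 15470
Net migration: Band 3 − 590 → 4221; Band 5 + 150 → 15620
Population now: 0–19=3707, 20–39=4107, 40–59=4221, 60–79=4727, 80+=15620
Scenario A total after 4 periods: 32382
Scenario B projection —
After projecting period 1:
Births: 8000 × 0.492 = 3936 ; 7000 × 0.314 = 2198 → 6134
Band 2: 6400 × 0.976 = 6246
Band 3: 8000 × 0.979 = 7832
Band 4: 7000 × 0.967 = 6769
Band 5: 11400 × 0.943 + 9900 × 0.611 = 10750 + 6049 = 16799
Net migration: Band 3 − 590 → 7242; Band 5 + 150 → 16949
Population now: 0–19=6134, 20–39=6246, 40–59=7242, 60–79=6769, 80+=16949
After projecting period 2:
Births: 6246 × 0.492 = 3073 ; 7242 × 0.314 = 2274 → 5347
Band 2: 6134 × 0.976 = 5987
Band 3: 6246 × 0.979 = 6115
Band 4: 7242 × 0.967 = 7003
Band 5: 6769 × 0.943 + 16949 × 0.611 = 6383 + 10356 = 16739
Net migration: Band 3 − 590 → 5525; Band 5 + 150 → 16889
Population now: 0–19=5347, 20–39=5987, 40–59=5525, 60–79=7003, 80+=16889
After projecting period 3:
Births: 5987 × 0.492 = 2946 ; 5525 × 0.314 = 1735 → 4681
Band 2: 5347 × 0.976 = 5219
Band 3: 5987 × 0.979 = 5861
Band 4: 5525 × 0.967 = 5343
Band 5: 7003 × 0.943 + 16889 × 0.611 = 6604 + 10319 = 16923
Net migration: Band 3 − 590 → 5271; Band 5 + 150 → 17073
Population now: 0–19=4681, 20–39=5219, 40–59=5271, 60–79=5343, 80+=17073
After projecting period 4:
Births: 5219 × 0.492 = 2568 ; 5271 × 0.314 = 1655 → 4223
Band 2: 4681 × 0.976 = 4569
Band 3: 5219 × 0.979 = 5109
Band 4: 5271 × 0.967 = 5097
Band 5: 5343 × 0.943 + 17073 × 0.611 = 5038 + 10432 = 15470
Net migration: Band 3 − 590 → 4519; Band 5 + 150 → 15620
Population now: 0–19=4223, 20–39=4569, 40–59=4519, 60–79=5097, 80+=15620
Scenario B total after 4 periods: 34028
Difference B − A = 34028 − 32382 = 1646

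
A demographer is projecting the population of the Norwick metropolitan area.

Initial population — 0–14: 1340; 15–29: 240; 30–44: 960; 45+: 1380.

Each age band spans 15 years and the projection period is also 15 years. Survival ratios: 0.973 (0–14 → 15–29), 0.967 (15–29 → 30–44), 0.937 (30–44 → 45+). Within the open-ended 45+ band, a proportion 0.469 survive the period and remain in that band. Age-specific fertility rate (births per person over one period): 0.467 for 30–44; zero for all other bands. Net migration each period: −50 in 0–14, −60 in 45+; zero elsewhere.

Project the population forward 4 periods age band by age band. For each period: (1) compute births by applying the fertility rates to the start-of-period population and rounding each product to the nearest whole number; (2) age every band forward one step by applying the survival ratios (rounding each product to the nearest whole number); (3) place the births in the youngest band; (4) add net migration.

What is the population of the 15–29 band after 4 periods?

524

— Period 1 —
Births: 960 × 0.467 = 448
15–29: 1340 × 0.973 = 1304
30–44: 240 × 0.967 = 232
45+: 960 × 0.937 + 1380 × 0.469 = 900 + 647 = 1547
Net migration: 0–14 − 50 → 398; 45+ − 60 → 1487
Giving 398 / 1304 / 232 / 1487.
— Period 2 —
Births: 232 × 0.467 = 108
15–29: 398 × 0.973 = 387
30–44: 1304 × 0.967 = 1261
45+: 232 × 0.937 + 1487 × 0.469 = 217 + 697 = 914
Net migration: 0–14 − 50 → 58; 45+ − 60 → 854
Giving 58 / 387 / 1261 / 854.
— Period 3 —
Births: 1261 × 0.467 = 589
15–29: 58 × 0.973 = 56
30–44: 387 × 0.967 = 374
45+: 1261 × 0.937 + 854 × 0.469 = 1182 + 401 = 1583
Net migration: 0–14 − 50 → 539; 45+ − 60 → 1523
Giving 539 / 56 / 374 / 1523.
— Period 4 —
Births: 374 × 0.467 = 175
15–29: 539 × 0.973 = 524
30–44: 56 × 0.967 = 54
45+: 374 × 0.937 + 1523 × 0.469 = 350 + 714 = 1064
Net migration: 0–14 − 50 → 125; 45+ − 60 → 1004
Giving 125 / 524 / 54 / 1004.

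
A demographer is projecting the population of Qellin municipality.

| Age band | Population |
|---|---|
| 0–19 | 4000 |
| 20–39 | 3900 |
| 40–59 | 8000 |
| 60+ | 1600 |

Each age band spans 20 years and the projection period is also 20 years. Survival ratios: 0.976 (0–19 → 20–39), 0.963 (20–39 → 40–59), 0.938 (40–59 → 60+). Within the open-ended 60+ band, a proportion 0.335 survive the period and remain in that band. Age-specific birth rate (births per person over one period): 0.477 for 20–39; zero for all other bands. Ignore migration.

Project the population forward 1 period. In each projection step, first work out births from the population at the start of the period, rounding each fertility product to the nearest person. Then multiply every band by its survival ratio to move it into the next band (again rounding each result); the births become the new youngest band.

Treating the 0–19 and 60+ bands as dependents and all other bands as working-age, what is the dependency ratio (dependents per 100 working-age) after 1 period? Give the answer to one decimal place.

129.2

After projecting period 1:
Births: 3900 × 0.477 = 1860
20–39: 4000 × 0.976 = 3904
40–59: 3900 × 0.963 = 3756
60+: 8000 × 0.938 + 1600 × 0.335 = 7504 + 536 = 8040
→ [1860, 3904, 3756, 8040]
Dependents (band 0–19 + band 60+) = 1860 + 8040 = 9900; working-age = 7660; ratio = 9900/7660 × 100 = 129.2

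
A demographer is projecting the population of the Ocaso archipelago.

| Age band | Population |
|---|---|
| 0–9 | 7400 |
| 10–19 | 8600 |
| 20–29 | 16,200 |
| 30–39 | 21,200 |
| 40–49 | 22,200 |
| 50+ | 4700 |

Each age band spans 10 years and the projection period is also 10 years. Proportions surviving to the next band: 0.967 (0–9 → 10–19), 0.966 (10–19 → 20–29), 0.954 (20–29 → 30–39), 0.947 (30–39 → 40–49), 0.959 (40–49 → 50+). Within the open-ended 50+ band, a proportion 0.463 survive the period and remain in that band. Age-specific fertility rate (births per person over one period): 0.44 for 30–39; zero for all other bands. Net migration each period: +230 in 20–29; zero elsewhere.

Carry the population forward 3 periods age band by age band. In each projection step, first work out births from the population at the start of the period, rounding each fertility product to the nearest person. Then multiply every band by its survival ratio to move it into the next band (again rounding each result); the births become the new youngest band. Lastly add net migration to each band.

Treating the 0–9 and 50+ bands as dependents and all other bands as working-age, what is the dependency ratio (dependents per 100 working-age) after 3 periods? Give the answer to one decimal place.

Period 1.
Births: 21200 × 0.44 = 9328
10–19: 7400 × 0.967 = 7156
20–29: 8600 × 0.966 = 8308
30–39: 16200 × 0.954 = 15455
40–49: 21200 × 0.947 = 20076
50+: 22200 × 0.959 + 4700 × 0.463 = 21290 + 2176 = 23466
Net migration: 20–29 + 230 → 8538
→ [9328, 7156, 8538, 15455, 20076, 23466]
Period 2.
Births: 15455 × 0.44 = 6800
10–19: 9328 × 0.967 = 9020
20–29: 7156 × 0.966 = 6913
30–39: 8538 × 0.954 = 8145
40–49: 15455 × 0.947 = 14636
50+: 20076 × 0.959 + 23466 × 0.463 = 19253 + 10865 = 30118
Net migration: 20–29 + 230 → 7143
→ [6800, 9020, 7143, 8145, 14636, 30118]
Period 3.
Births: 8145 × 0.44 = 3584
10–19: 6800 × 0.967 = 6576
20–29: 9020 × 0.966 = 8713
30–39: 7143 × 0.954 = 6814
40–49: 8145 × 0.947 = 7713
50+: 14636 × 0.959 + 30118 × 0.463 = 14036 + 13945 = 27981
Net migration: 20–29 + 230 → 8943
→ [3584, 6576, 8943, 6814, 7713, 27981]
Dependents (band 0–9 + band 50+) = 3584 + 27981 = 31565; working-age = 30046; ratio = 31565/30046 × 100 = 105.1

105.1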